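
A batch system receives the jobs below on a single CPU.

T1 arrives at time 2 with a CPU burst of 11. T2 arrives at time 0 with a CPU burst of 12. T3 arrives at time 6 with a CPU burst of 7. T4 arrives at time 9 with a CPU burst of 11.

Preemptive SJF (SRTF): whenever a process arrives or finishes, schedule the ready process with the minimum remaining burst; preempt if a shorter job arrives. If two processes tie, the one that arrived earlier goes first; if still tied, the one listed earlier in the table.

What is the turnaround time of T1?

28

Schedule: | T2 0-12 | T3 12-19 | T1 19-30 | T4 30-41 |
Completion: T1=30  T2=12  T3=19  T4=41
Turnaround(T1) = completion − arrival = 30 − 2 = 28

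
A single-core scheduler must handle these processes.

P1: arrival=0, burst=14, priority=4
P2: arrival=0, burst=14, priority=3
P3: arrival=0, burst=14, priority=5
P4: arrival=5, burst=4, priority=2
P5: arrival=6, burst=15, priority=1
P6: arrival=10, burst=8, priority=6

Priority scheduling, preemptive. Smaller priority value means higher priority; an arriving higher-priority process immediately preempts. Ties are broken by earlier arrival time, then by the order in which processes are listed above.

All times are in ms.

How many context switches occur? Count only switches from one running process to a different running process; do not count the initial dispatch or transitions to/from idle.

Gantt: | P2 0-5 | P4 5-6 | P5 6-21 | P4 21-24 | P2 24-33 | P1 33-47 | P3 47-61 | P6 61-69 |
Completion: P1=47  P2=33  P3=61  P4=24  P5=21  P6=69

7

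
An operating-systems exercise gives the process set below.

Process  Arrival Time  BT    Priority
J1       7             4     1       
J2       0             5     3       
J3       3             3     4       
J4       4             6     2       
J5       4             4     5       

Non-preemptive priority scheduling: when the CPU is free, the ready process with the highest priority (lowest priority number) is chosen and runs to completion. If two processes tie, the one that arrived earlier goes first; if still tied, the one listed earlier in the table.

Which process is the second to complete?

J4

Timeline: | J2 0-5 | J4 5-11 | J1 11-15 | J3 15-18 | J5 18-22 |
Completion: J1=15  J2=5  J3=18  J4=11  J5=22
Finish order: J2 → J4 → J1 → J3 → J5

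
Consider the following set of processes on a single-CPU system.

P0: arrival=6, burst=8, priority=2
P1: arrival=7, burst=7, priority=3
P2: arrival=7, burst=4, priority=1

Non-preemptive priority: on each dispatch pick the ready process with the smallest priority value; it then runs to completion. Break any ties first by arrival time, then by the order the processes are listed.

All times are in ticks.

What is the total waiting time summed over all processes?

Gantt: | idle 0-6 | P0 6-14 | P2 14-18 | P1 18-25 |
Completion: P0=14  P1=25  P2=18
Turnaround (C−A): P0=8  P1=18  P2=11
Waiting = turnaround − burst: P0=0, P1=11, P2=7
Total waiting = 0 + 11 + 7 = 18

18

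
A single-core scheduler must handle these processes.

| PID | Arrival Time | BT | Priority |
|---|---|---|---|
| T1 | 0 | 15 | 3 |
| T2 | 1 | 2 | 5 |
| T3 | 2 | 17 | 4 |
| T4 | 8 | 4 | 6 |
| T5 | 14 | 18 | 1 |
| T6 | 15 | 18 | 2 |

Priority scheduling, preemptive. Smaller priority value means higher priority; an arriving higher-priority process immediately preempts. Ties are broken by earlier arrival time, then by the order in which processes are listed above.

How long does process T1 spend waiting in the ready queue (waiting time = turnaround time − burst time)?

Timeline: | T1 0-14 | T5 14-32 | T6 32-50 | T1 50-51 | T3 51-68 | T2 68-70 | T4 70-74 |
Completion: T1=51  T2=70  T3=68  T4=74  T5=32  T6=50
Turnaround (C−A): T1=51  T2=69  T3=66  T4=66  T5=18  T6=35
Waiting(T1) = turnaround − burst = 51 − 15 = 36

36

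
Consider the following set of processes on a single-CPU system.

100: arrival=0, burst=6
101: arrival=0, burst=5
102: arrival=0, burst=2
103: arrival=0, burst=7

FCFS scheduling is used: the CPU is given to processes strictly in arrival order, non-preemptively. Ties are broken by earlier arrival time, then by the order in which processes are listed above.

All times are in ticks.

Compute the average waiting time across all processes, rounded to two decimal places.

Schedule: | 100 0-6 | 101 6-11 | 102 11-13 | 103 13-20 |
Completion: 100=6  101=11  102=13  103=20
Turnaround (C−A): 100=6  101=11  102=13  103=20
Waiting times: 100=0, 101=6, 102=11, 103=13
Average waiting = (0+6+11+13) / 4 = 30/4 = 7.50

7.50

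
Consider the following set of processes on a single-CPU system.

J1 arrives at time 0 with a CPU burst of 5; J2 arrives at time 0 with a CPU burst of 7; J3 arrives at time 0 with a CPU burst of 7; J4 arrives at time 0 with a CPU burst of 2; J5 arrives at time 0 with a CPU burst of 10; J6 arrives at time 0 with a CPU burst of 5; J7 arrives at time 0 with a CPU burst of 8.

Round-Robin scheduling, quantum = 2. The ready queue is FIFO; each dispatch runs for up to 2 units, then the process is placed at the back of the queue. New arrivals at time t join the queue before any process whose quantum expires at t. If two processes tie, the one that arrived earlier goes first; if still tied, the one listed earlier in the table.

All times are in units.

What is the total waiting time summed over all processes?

Timeline: | J1 0-2 | J2 2-4 | J3 4-6 | J4 6-8 | J5 8-10 | J6 10-12 | J7 12-14 | J1 14-16 | J2 16-18 | J3 18-20 | J5 20-22 | J6 22-24 | J7 24-26 | J1 26-27 | J2 27-29 | J3 29-31 | J5 31-33 | J6 33-34 | J7 34-36 | J2 36-37 | J3 37-38 | J5 38-40 | J7 40-42 | J5 42-44 |
Completion: J1=27  J2=37  J3=38  J4=8  J5=44  J6=34  J7=42
Waiting = turnaround − burst: J1=22, J2=30, J3=31, J4=6, J5=34, J6=29, J7=34
Total waiting = 22 + 30 + 31 + 6 + 34 + 29 + 34 = 186

186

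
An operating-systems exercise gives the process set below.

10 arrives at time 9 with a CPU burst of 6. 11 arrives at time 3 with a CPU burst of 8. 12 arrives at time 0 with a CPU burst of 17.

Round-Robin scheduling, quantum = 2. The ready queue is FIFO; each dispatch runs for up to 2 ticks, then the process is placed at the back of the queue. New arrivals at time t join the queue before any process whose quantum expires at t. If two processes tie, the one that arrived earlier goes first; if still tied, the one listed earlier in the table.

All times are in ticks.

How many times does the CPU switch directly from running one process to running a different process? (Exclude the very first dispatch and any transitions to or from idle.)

12

Timeline: | 12 0-4 | 11 4-6 | 12 6-8 | 11 8-10 | 12 10-12 | 10 12-14 | 11 14-16 | 12 16-18 | 10 18-20 | 11 20-22 | 12 22-24 | 10 24-26 | 12 26-31 |
Completion: 10=26  11=22  12=31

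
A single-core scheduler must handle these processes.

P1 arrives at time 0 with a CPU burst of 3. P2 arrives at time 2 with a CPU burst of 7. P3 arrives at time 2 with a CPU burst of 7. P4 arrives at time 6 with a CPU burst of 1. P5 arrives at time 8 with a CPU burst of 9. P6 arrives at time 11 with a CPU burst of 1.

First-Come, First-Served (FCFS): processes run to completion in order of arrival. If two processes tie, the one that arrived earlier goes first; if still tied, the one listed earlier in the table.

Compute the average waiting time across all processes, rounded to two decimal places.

Gantt: | P1 0-3 | P2 3-10 | P3 10-17 | P4 17-18 | P5 18-27 | P6 27-28 |
Completion: P1=3  P2=10  P3=17  P4=18  P5=27  P6=28
Turnaround (C−A): P1=3  P2=8  P3=15  P4=12  P5=19  P6=17
Waiting times: P1=0, P2=1, P3=8, P4=11, P5=10, P6=16
Average waiting = (0+1+8+11+10+16) / 6 = 46/6 = 7.67

7.67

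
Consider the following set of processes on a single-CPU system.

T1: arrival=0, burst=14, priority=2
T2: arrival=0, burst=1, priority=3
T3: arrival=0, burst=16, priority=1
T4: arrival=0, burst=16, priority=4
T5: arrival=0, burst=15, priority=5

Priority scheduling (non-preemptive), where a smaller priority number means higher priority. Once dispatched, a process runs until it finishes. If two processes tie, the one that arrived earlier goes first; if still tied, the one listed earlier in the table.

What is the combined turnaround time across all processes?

Timeline: | T3 0-16 | T1 16-30 | T2 30-31 | T4 31-47 | T5 47-62 |
Completion: T1=30  T2=31  T3=16  T4=47  T5=62
Turnaround (C−A): T1=30  T2=31  T3=16  T4=47  T5=62
Turnaround = completion − arrival: T1=30, T2=31, T3=16, T4=47, T5=62
Total turnaround = 30 + 31 + 16 + 47 + 62 = 186

186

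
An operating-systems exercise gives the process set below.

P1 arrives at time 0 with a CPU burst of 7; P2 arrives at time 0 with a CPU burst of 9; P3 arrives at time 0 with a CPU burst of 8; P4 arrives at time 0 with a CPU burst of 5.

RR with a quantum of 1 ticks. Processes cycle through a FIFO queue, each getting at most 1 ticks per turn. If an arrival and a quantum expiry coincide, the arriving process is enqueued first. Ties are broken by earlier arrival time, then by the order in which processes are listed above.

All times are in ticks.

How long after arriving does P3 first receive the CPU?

2

Schedule: | P1 0-1 | P2 1-2 | P3 2-3 | P4 3-4 | P1 4-5 | P2 5-6 | P3 6-7 | P4 7-8 | P1 8-9 | P2 9-10 | P3 10-11 | P4 11-12 | P1 12-13 | P2 13-14 | P3 14-15 | P4 15-16 | P1 16-17 | P2 17-18 | P3 18-19 | P4 19-20 | P1 20-21 | P2 21-22 | P3 22-23 | P1 23-24 | P2 24-25 | P3 25-26 | P2 26-27 | P3 27-28 | P2 28-29 |
Completion: P1=24  P2=29  P3=28  P4=20
Response(P3) = first start − arrival = 2 − 0 = 2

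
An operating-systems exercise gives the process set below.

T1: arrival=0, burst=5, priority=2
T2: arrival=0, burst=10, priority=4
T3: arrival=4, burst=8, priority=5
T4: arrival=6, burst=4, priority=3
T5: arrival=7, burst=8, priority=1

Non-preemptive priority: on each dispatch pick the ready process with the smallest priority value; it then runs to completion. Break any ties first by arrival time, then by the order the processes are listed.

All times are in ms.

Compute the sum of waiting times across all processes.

53

Schedule: | T1 0-5 | T2 5-15 | T5 15-23 | T4 23-27 | T3 27-35 |
Completion: T1=5  T2=15  T3=35  T4=27  T5=23
Turnaround (C−A): T1=5  T2=15  T3=31  T4=21  T5=16
Waiting = turnaround − burst: T1=0, T2=5, T3=23, T4=17, T5=8
Total waiting = 0 + 5 + 23 + 17 + 8 = 53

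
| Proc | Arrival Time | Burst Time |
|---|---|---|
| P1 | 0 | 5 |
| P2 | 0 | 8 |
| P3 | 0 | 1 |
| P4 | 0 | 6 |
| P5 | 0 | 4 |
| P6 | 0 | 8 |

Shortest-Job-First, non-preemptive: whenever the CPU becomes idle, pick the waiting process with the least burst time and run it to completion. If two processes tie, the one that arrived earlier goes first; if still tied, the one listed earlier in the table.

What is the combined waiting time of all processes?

Gantt: | P3 0-1 | P5 1-5 | P1 5-10 | P4 10-16 | P2 16-24 | P6 24-32 |
Completion: P1=10  P2=24  P3=1  P4=16  P5=5  P6=32
Waiting = turnaround − burst: P1=5, P2=16, P3=0, P4=10, P5=1, P6=24
Total waiting = 5 + 16 + 0 + 10 + 1 + 24 = 56

56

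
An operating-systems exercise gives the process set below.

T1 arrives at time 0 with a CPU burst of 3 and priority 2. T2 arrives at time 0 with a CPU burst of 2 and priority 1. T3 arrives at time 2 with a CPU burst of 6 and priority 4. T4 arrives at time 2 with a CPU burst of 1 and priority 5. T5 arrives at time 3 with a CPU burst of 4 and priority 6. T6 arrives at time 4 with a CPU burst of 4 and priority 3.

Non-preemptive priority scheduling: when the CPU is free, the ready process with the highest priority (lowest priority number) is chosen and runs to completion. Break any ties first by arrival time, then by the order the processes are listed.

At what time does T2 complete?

Gantt: | T2 0-2 | T1 2-5 | T6 5-9 | T3 9-15 | T4 15-16 | T5 16-20 |
Completion: T1=5  T2=2  T3=15  T4=16  T5=20  T6=9

2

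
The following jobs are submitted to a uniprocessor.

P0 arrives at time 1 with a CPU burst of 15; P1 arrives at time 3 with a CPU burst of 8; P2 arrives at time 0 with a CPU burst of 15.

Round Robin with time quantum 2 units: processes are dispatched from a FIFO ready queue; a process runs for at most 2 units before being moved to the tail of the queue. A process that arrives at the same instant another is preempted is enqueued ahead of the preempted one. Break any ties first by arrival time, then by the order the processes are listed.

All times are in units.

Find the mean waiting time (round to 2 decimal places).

19.67

Timeline: | P2 0-2 | P0 2-4 | P2 4-6 | P1 6-8 | P0 8-10 | P2 10-12 | P1 12-14 | P0 14-16 | P2 16-18 | P1 18-20 | P0 20-22 | P2 22-24 | P1 24-26 | P0 26-28 | P2 28-30 | P0 30-32 | P2 32-34 | P0 34-36 | P2 36-37 | P0 37-38 |
Completion: P0=38  P1=26  P2=37
Waiting times: P0=22, P1=15, P2=22
Average waiting = (22+15+22) / 3 = 59/3 = 19.67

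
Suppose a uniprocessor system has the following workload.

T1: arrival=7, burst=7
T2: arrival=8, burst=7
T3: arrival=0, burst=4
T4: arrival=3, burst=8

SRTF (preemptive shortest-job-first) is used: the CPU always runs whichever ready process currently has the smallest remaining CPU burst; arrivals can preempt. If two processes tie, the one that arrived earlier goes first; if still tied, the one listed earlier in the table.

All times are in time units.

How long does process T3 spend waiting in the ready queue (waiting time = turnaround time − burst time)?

Timeline: | T3 0-4 | T4 4-12 | T1 12-19 | T2 19-26 |
Completion: T1=19  T2=26  T3=4  T4=12
Turnaround (C−A): T1=12  T2=18  T3=4  T4=9
Waiting(T3) = turnaround − burst = 4 − 4 = 0

0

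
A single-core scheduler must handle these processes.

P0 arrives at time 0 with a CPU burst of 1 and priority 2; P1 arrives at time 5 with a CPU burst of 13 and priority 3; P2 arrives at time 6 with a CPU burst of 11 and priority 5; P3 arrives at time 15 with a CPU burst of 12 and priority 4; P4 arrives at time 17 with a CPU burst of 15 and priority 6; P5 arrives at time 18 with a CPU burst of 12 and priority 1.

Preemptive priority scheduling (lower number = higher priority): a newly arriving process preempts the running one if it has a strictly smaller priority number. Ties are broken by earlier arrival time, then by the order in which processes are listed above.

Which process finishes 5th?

P2

Schedule: | P0 0-1 | idle 1-5 | P1 5-18 | P5 18-30 | P3 30-42 | P2 42-53 | P4 53-68 |
Completion: P0=1  P1=18  P2=53  P3=42  P4=68  P5=30
Finish order: P0 → P1 → P5 → P3 → P2 → P4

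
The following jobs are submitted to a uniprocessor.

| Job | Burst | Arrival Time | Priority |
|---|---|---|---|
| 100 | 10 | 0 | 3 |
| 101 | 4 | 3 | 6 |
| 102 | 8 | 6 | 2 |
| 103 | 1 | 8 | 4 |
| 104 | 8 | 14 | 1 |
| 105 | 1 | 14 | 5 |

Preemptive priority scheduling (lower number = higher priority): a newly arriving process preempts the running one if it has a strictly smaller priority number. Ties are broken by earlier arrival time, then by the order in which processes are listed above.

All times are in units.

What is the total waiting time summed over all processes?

72

Timeline: | 100 0-6 | 102 6-14 | 104 14-22 | 100 22-26 | 103 26-27 | 105 27-28 | 101 28-32 |
Completion: 100=26  101=32  102=14  103=27  104=22  105=28
Waiting = turnaround − burst: 100=16, 101=25, 102=0, 103=18, 104=0, 105=13
Total waiting = 16 + 25 + 0 + 18 + 0 + 13 = 72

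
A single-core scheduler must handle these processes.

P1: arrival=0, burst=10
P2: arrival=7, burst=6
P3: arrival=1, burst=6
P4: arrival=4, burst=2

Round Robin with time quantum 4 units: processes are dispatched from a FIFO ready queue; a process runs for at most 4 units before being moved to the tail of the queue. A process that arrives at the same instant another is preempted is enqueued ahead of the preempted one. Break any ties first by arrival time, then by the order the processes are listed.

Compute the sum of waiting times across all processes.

40

Schedule: | P1 0-4 | P3 4-8 | P4 8-10 | P1 10-14 | P2 14-18 | P3 18-20 | P1 20-22 | P2 22-24 |
Completion: P1=22  P2=24  P3=20  P4=10
Turnaround (C−A): P1=22  P2=17  P3=19  P4=6
Waiting = turnaround − burst: P1=12, P2=11, P3=13, P4=4
Total waiting = 12 + 11 + 13 + 4 = 40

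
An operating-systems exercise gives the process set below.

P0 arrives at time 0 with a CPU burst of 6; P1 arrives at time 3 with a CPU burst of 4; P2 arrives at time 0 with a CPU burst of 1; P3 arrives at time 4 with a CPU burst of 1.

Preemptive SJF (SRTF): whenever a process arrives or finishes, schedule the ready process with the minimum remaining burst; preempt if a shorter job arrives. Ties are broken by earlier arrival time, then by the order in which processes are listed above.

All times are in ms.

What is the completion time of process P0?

8

Schedule: | P2 0-1 | P0 1-4 | P3 4-5 | P0 5-8 | P1 8-12 |
Completion: P0=8  P1=12  P2=1  P3=5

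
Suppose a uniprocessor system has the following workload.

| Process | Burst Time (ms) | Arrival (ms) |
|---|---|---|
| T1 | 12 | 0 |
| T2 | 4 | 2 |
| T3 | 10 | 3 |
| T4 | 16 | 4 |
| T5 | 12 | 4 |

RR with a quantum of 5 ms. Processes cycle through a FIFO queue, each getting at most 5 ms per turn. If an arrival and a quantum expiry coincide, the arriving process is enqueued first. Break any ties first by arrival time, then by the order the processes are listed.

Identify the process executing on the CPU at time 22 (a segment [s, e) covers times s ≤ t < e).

T5

Schedule: | T1 0-5 | T2 5-9 | T3 9-14 | T4 14-19 | T5 19-24 | T1 24-29 | T3 29-34 | T4 34-39 | T5 39-44 | T1 44-46 | T4 46-51 | T5 51-53 | T4 53-54 |
Completion: T1=46  T2=9  T3=34  T4=54  T5=53
Turnaround (C−A): T1=46  T2=7  T3=31  T4=50  T5=49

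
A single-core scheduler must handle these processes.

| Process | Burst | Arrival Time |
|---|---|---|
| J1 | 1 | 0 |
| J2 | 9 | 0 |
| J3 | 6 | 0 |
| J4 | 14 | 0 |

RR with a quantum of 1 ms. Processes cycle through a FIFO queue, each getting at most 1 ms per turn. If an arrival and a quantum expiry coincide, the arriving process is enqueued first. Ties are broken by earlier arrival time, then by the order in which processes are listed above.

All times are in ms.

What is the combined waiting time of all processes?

43

Gantt: | J1 0-1 | J2 1-2 | J3 2-3 | J4 3-4 | J2 4-5 | J3 5-6 | J4 6-7 | J2 7-8 | J3 8-9 | J4 9-10 | J2 10-11 | J3 11-12 | J4 12-13 | J2 13-14 | J3 14-15 | J4 15-16 | J2 16-17 | J3 17-18 | J4 18-19 | J2 19-20 | J4 20-21 | J2 21-22 | J4 22-23 | J2 23-24 | J4 24-30 |
Completion: J1=1  J2=24  J3=18  J4=30
Turnaround (C−A): J1=1  J2=24  J3=18  J4=30
Waiting = turnaround − burst: J1=0, J2=15, J3=12, J4=16
Total waiting = 0 + 15 + 12 + 16 = 43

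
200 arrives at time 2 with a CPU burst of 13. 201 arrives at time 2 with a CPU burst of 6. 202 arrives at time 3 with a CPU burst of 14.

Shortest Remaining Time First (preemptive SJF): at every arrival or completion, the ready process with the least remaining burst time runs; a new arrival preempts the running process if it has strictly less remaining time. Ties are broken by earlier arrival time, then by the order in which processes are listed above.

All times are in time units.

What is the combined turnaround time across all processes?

Gantt: | idle 0-2 | 201 2-8 | 200 8-21 | 202 21-35 |
Completion: 200=21  201=8  202=35
Turnaround = completion − arrival: 200=19, 201=6, 202=32
Total turnaround = 19 + 6 + 32 = 57

57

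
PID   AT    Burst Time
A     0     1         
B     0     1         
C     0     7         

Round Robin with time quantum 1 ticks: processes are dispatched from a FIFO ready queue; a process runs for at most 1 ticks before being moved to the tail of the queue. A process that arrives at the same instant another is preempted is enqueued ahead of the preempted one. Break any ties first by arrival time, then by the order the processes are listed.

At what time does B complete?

Timeline: | A 0-1 | B 1-2 | C 2-9 |
Completion: A=1  B=2  C=9
Turnaround (C−A): A=1  B=2  C=9

2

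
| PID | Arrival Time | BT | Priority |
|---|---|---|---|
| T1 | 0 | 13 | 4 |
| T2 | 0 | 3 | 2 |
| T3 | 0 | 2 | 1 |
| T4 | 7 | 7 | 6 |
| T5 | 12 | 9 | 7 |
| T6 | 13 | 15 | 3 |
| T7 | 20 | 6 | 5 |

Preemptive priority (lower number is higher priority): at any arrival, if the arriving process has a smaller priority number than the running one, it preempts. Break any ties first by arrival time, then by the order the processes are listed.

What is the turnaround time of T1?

33

Schedule: | T3 0-2 | T2 2-5 | T1 5-13 | T6 13-28 | T1 28-33 | T7 33-39 | T4 39-46 | T5 46-55 |
Completion: T1=33  T2=5  T3=2  T4=46  T5=55  T6=28  T7=39
Turnaround(T1) = completion − arrival = 33 − 0 = 33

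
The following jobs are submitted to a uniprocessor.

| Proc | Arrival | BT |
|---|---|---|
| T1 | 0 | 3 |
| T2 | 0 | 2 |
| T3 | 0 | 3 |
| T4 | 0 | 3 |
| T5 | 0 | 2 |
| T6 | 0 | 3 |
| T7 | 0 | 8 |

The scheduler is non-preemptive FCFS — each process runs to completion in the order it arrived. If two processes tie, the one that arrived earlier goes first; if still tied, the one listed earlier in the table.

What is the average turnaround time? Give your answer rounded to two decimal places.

11.43

Schedule: | T1 0-3 | T2 3-5 | T3 5-8 | T4 8-11 | T5 11-13 | T6 13-16 | T7 16-24 |
Completion: T1=3  T2=5  T3=8  T4=11  T5=13  T6=16  T7=24
Turnaround (C−A): T1=3  T2=5  T3=8  T4=11  T5=13  T6=16  T7=24
Turnaround times: T1=3, T2=5, T3=8, T4=11, T5=13, T6=16, T7=24
Average turnaround = (3+5+8+11+13+16+24) / 7 = 80/7 = 11.43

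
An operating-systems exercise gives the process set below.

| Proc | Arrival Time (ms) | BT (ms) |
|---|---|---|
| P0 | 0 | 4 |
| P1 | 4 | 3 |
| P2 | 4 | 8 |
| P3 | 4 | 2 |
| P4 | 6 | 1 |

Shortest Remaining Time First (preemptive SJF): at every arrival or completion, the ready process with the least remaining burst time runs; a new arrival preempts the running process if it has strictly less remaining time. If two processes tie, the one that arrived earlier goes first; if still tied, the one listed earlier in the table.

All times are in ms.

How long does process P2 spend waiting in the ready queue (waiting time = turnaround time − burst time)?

6

Gantt: | P0 0-4 | P3 4-6 | P4 6-7 | P1 7-10 | P2 10-18 |
Completion: P0=4  P1=10  P2=18  P3=6  P4=7
Waiting(P2) = turnaround − burst = 14 − 8 = 6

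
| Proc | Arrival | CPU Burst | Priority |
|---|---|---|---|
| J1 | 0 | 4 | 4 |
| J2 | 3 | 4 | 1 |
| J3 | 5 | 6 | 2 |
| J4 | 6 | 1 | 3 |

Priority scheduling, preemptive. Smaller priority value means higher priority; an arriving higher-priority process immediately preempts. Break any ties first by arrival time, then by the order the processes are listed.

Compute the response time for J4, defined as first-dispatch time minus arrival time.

7

Timeline: | J1 0-3 | J2 3-7 | J3 7-13 | J4 13-14 | J1 14-15 |
Completion: J1=15  J2=7  J3=13  J4=14
Turnaround (C−A): J1=15  J2=4  J3=8  J4=8
Response(J4) = first start − arrival = 13 − 6 = 7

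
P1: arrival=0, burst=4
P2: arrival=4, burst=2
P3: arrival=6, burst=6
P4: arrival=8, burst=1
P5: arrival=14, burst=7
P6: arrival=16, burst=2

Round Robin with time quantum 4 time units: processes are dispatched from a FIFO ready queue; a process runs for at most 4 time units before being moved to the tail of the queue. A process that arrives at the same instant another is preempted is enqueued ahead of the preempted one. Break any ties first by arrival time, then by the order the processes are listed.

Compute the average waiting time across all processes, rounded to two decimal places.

1.17

Gantt: | P1 0-4 | P2 4-6 | P3 6-10 | P4 10-11 | P3 11-13 | idle 13-14 | P5 14-18 | P6 18-20 | P5 20-23 |
Completion: P1=4  P2=6  P3=13  P4=11  P5=23  P6=20
Waiting times: P1=0, P2=0, P3=1, P4=2, P5=2, P6=2
Average waiting = (0+0+1+2+2+2) / 6 = 7/6 = 1.17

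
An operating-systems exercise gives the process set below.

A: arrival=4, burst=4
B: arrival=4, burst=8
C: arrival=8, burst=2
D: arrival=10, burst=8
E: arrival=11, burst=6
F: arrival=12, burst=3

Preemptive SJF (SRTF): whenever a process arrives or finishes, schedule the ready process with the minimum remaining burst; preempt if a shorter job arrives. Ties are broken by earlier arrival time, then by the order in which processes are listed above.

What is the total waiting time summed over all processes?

35

Timeline: | idle 0-4 | A 4-8 | C 8-10 | B 10-11 | E 11-12 | F 12-15 | E 15-20 | B 20-27 | D 27-35 |
Completion: A=8  B=27  C=10  D=35  E=20  F=15
Turnaround (C−A): A=4  B=23  C=2  D=25  E=9  F=3
Waiting = turnaround − burst: A=0, B=15, C=0, D=17, E=3, F=0
Total waiting = 0 + 15 + 0 + 17 + 3 + 0 = 35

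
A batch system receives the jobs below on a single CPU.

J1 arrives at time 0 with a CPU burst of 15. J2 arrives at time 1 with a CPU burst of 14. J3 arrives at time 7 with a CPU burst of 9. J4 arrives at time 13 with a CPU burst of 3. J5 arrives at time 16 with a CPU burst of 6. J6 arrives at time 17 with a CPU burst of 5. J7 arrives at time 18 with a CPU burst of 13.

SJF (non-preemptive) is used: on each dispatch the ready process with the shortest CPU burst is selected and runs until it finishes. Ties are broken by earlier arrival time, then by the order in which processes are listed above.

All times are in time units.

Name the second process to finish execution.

J4

Schedule: | J1 0-15 | J4 15-18 | J6 18-23 | J5 23-29 | J3 29-38 | J7 38-51 | J2 51-65 |
Completion: J1=15  J2=65  J3=38  J4=18  J5=29  J6=23  J7=51
Finish order: J1 → J4 → J6 → J5 → J3 → J7 → J2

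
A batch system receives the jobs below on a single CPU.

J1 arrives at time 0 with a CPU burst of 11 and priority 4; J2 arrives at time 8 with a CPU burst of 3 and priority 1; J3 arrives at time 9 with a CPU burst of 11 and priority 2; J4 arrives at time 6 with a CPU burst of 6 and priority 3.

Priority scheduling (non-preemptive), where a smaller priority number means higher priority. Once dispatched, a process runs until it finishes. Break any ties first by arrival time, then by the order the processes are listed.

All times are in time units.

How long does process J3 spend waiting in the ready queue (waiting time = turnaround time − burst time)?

Timeline: | J1 0-11 | J2 11-14 | J3 14-25 | J4 25-31 |
Completion: J1=11  J2=14  J3=25  J4=31
Waiting(J3) = turnaround − burst = 16 − 11 = 5

5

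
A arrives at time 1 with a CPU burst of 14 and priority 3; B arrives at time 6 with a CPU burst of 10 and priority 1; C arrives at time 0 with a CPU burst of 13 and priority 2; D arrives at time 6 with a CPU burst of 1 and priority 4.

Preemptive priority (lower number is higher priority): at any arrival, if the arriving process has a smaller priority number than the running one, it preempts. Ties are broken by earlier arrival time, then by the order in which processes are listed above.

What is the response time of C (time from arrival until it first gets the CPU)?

0

Gantt: | C 0-6 | B 6-16 | C 16-23 | A 23-37 | D 37-38 |
Completion: A=37  B=16  C=23  D=38
Response(C) = first start − arrival = 0 − 0 = 0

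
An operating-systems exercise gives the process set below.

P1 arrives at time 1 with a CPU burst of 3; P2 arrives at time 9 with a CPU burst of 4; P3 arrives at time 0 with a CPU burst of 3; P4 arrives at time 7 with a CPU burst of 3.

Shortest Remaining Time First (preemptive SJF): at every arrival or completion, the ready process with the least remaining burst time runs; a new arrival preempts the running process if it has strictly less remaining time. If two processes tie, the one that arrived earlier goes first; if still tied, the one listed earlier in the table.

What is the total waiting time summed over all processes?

Schedule: | P3 0-3 | P1 3-6 | idle 6-7 | P4 7-10 | P2 10-14 |
Completion: P1=6  P2=14  P3=3  P4=10
Waiting = turnaround − burst: P1=2, P2=1, P3=0, P4=0
Total waiting = 2 + 1 + 0 + 0 = 3

3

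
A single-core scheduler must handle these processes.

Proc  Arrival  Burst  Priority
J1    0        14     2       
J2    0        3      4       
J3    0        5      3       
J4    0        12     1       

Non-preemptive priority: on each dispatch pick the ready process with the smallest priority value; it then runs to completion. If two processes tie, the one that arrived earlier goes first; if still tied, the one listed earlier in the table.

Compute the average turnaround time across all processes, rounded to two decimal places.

Schedule: | J4 0-12 | J1 12-26 | J3 26-31 | J2 31-34 |
Completion: J1=26  J2=34  J3=31  J4=12
Turnaround times: J1=26, J2=34, J3=31, J4=12
Average turnaround = (26+34+31+12) / 4 = 103/4 = 25.75

25.75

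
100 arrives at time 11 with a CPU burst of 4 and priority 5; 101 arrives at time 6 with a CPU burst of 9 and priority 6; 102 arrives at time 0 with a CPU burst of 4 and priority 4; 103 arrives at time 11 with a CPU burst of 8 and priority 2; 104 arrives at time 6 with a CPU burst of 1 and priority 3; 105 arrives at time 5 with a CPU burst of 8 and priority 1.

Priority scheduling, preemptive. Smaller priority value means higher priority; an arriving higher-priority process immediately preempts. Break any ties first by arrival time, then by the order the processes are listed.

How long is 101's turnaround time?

Gantt: | 102 0-4 | idle 4-5 | 105 5-13 | 103 13-21 | 104 21-22 | 100 22-26 | 101 26-35 |
Completion: 100=26  101=35  102=4  103=21  104=22  105=13
Turnaround (C−A): 100=15  101=29  102=4  103=10  104=16  105=8
Turnaround(101) = completion − arrival = 35 − 6 = 29

29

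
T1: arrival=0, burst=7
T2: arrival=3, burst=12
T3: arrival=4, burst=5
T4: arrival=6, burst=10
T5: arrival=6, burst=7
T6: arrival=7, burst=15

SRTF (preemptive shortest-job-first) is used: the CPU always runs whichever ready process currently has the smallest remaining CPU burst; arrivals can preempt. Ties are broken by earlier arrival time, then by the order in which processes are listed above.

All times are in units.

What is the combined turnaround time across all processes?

Gantt: | T1 0-7 | T3 7-12 | T5 12-19 | T4 19-29 | T2 29-41 | T6 41-56 |
Completion: T1=7  T2=41  T3=12  T4=29  T5=19  T6=56
Turnaround (C−A): T1=7  T2=38  T3=8  T4=23  T5=13  T6=49
Turnaround = completion − arrival: T1=7, T2=38, T3=8, T4=23, T5=13, T6=49
Total turnaround = 7 + 38 + 8 + 23 + 13 + 49 = 138

138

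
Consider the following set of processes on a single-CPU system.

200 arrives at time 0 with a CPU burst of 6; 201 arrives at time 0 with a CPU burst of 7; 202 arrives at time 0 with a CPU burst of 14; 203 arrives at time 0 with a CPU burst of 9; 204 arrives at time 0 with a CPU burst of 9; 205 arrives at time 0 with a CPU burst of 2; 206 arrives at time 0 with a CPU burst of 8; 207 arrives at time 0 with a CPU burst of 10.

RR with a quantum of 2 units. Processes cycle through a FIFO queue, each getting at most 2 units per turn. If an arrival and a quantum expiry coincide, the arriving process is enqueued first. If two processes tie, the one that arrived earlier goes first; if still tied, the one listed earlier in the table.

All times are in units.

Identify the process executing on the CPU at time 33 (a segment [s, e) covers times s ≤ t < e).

201

Schedule: | 200 0-2 | 201 2-4 | 202 4-6 | 203 6-8 | 204 8-10 | 205 10-12 | 206 12-14 | 207 14-16 | 200 16-18 | 201 18-20 | 202 20-22 | 203 22-24 | 204 24-26 | 206 26-28 | 207 28-30 | 200 30-32 | 201 32-34 | 202 34-36 | 203 36-38 | 204 38-40 | 206 40-42 | 207 42-44 | 201 44-45 | 202 45-47 | 203 47-49 | 204 49-51 | 206 51-53 | 207 53-55 | 202 55-57 | 203 57-58 | 204 58-59 | 207 59-61 | 202 61-65 |
Completion: 200=32  201=45  202=65  203=58  204=59  205=12  206=53  207=61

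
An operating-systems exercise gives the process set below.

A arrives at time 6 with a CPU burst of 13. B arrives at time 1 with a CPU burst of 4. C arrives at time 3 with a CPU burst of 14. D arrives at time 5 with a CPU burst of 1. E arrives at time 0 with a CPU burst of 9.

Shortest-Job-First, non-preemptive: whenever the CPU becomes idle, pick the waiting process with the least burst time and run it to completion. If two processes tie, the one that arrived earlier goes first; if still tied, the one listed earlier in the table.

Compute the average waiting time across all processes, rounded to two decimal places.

Schedule: | E 0-9 | D 9-10 | B 10-14 | A 14-27 | C 27-41 |
Completion: A=27  B=14  C=41  D=10  E=9
Turnaround (C−A): A=21  B=13  C=38  D=5  E=9
Waiting times: A=8, B=9, C=24, D=4, E=0
Average waiting = (8+9+24+4+0) / 5 = 45/5 = 9.00

9.00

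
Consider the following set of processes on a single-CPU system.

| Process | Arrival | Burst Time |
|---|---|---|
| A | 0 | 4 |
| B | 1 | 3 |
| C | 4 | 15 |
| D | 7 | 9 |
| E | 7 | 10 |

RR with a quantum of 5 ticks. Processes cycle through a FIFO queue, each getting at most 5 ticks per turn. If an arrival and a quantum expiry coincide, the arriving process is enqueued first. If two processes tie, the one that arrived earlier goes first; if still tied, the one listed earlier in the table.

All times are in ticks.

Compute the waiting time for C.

22

Gantt: | A 0-4 | B 4-7 | C 7-12 | D 12-17 | E 17-22 | C 22-27 | D 27-31 | E 31-36 | C 36-41 |
Completion: A=4  B=7  C=41  D=31  E=36
Turnaround (C−A): A=4  B=6  C=37  D=24  E=29
Waiting(C) = turnaround − burst = 37 − 15 = 22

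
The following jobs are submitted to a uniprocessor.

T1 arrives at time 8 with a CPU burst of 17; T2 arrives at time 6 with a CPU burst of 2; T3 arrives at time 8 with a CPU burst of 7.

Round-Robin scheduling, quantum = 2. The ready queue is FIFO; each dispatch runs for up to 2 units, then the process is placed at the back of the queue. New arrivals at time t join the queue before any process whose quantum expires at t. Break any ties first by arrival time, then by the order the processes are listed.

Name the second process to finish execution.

Schedule: | idle 0-6 | T2 6-8 | T1 8-10 | T3 10-12 | T1 12-14 | T3 14-16 | T1 16-18 | T3 18-20 | T1 20-22 | T3 22-23 | T1 23-32 |
Completion: T1=32  T2=8  T3=23
Finish order: T2 → T3 → T1

T3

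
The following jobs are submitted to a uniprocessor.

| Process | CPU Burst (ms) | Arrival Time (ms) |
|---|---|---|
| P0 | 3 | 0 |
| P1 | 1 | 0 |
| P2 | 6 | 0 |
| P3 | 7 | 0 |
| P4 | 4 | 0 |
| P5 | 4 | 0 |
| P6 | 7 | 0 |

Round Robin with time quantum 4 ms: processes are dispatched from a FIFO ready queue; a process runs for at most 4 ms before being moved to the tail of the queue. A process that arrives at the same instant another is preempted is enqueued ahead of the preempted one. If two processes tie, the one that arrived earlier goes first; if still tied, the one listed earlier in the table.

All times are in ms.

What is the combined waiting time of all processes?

98

Timeline: | P0 0-3 | P1 3-4 | P2 4-8 | P3 8-12 | P4 12-16 | P5 16-20 | P6 20-24 | P2 24-26 | P3 26-29 | P6 29-32 |
Completion: P0=3  P1=4  P2=26  P3=29  P4=16  P5=20  P6=32
Waiting = turnaround − burst: P0=0, P1=3, P2=20, P3=22, P4=12, P5=16, P6=25
Total waiting = 0 + 3 + 20 + 22 + 12 + 16 + 25 = 98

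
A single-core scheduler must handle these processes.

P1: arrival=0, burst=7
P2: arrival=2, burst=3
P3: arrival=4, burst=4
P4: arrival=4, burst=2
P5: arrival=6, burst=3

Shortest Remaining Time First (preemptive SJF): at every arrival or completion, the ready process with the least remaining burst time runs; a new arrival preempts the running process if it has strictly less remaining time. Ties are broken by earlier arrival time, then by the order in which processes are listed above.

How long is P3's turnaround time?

10

Timeline: | P1 0-2 | P2 2-5 | P4 5-7 | P5 7-10 | P3 10-14 | P1 14-19 |
Completion: P1=19  P2=5  P3=14  P4=7  P5=10
Turnaround (C−A): P1=19  P2=3  P3=10  P4=3  P5=4
Turnaround(P3) = completion − arrival = 14 − 4 = 10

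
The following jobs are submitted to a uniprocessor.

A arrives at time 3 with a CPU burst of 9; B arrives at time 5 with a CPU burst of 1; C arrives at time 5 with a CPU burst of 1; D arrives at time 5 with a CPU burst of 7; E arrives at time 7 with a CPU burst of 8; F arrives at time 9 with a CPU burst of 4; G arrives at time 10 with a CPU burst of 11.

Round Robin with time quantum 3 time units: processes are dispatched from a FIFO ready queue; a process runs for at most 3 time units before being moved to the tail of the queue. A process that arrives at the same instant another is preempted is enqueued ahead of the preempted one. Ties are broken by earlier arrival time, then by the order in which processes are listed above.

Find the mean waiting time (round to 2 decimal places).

Gantt: | idle 0-3 | A 3-6 | B 6-7 | C 7-8 | D 8-11 | A 11-14 | E 14-17 | F 17-20 | G 20-23 | D 23-26 | A 26-29 | E 29-32 | F 32-33 | G 33-36 | D 36-37 | E 37-39 | G 39-44 |
Completion: A=29  B=7  C=8  D=37  E=39  F=33  G=44
Turnaround (C−A): A=26  B=2  C=3  D=32  E=32  F=24  G=34
Waiting times: A=17, B=1, C=2, D=25, E=24, F=20, G=23
Average waiting = (17+1+2+25+24+20+23) / 7 = 112/7 = 16.00

16.00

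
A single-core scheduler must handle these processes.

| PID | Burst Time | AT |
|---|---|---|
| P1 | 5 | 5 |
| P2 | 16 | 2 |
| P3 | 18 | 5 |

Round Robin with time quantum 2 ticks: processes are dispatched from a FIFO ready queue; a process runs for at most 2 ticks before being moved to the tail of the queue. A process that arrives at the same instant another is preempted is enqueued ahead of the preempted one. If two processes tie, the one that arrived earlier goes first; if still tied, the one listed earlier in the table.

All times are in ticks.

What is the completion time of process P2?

35

Timeline: | idle 0-2 | P2 2-6 | P1 6-8 | P3 8-10 | P2 10-12 | P1 12-14 | P3 14-16 | P2 16-18 | P1 18-19 | P3 19-21 | P2 21-23 | P3 23-25 | P2 25-27 | P3 27-29 | P2 29-31 | P3 31-33 | P2 33-35 | P3 35-41 |
Completion: P1=19  P2=35  P3=41
Turnaround (C−A): P1=14  P2=33  P3=36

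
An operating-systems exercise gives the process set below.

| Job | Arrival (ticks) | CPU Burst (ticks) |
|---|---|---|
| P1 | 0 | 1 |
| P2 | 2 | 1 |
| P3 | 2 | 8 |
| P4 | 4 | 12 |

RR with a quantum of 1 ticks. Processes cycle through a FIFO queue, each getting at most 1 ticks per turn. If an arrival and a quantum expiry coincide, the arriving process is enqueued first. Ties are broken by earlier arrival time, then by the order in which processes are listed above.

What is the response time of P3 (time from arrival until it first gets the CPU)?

Schedule: | P1 0-1 | idle 1-2 | P2 2-3 | P3 3-4 | P4 4-5 | P3 5-6 | P4 6-7 | P3 7-8 | P4 8-9 | P3 9-10 | P4 10-11 | P3 11-12 | P4 12-13 | P3 13-14 | P4 14-15 | P3 15-16 | P4 16-17 | P3 17-18 | P4 18-23 |
Completion: P1=1  P2=3  P3=18  P4=23
Turnaround (C−A): P1=1  P2=1  P3=16  P4=19
Response(P3) = first start − arrival = 3 − 2 = 1

1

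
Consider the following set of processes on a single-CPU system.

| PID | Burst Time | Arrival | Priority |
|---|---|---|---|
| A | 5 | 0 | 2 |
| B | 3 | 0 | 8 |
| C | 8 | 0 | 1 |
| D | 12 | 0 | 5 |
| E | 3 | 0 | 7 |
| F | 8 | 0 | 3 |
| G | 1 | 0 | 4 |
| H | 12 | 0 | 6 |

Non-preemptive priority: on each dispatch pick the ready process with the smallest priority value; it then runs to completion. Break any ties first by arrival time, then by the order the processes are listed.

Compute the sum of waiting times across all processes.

Gantt: | C 0-8 | A 8-13 | F 13-21 | G 21-22 | D 22-34 | H 34-46 | E 46-49 | B 49-52 |
Completion: A=13  B=52  C=8  D=34  E=49  F=21  G=22  H=46
Turnaround (C−A): A=13  B=52  C=8  D=34  E=49  F=21  G=22  H=46
Waiting = turnaround − burst: A=8, B=49, C=0, D=22, E=46, F=13, G=21, H=34
Total waiting = 8 + 49 + 0 + 22 + 46 + 13 + 21 + 34 = 193

193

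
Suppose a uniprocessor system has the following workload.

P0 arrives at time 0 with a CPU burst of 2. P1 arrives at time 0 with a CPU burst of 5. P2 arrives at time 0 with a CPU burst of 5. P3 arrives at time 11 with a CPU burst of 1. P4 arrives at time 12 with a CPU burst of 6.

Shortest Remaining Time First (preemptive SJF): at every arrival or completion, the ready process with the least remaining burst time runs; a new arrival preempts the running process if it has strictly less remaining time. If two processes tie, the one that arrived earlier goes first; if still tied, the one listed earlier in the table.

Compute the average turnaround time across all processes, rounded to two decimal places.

Timeline: | P0 0-2 | P1 2-7 | P2 7-12 | P3 12-13 | P4 13-19 |
Completion: P0=2  P1=7  P2=12  P3=13  P4=19
Turnaround (C−A): P0=2  P1=7  P2=12  P3=2  P4=7
Turnaround times: P0=2, P1=7, P2=12, P3=2, P4=7
Average turnaround = (2+7+12+2+7) / 5 = 30/5 = 6.00

6.00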